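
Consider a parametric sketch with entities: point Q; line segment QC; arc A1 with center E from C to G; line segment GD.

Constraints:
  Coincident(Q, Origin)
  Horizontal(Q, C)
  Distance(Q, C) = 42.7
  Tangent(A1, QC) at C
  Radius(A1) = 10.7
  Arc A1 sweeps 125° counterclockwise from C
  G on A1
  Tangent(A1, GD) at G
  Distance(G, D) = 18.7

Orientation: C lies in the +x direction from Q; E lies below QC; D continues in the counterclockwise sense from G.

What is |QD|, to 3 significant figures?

55.0

Q is at the origin; QC is horizontal with |QC| = 42.7 and C on the +x side, so C = (42.7, 0.00). Tangency of A1 to QC means the radius EC is perpendicular to QC, so E = C + (0, -10.7) = (42.7, -10.7). On A1, C sits at bearing 90° from E; a 125° counterclockwise sweep puts G at bearing 215°, so G = E + 10.7·(cos 215°, sin 215°) = (33.9, -16.8). Tangency of A1 to GD means the radius EG is perpendicular to GD, so GD runs along (−sin 215°, cos 215°); with |GD| = 18.7, D = (44.7, -32.2). Then |QD| = |D − Q| = 55.0.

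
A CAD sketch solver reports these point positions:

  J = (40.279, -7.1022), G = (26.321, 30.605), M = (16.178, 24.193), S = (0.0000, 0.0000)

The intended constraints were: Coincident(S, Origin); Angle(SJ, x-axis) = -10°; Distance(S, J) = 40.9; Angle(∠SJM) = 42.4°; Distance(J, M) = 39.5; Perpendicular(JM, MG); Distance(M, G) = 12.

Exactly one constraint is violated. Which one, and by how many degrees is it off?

Perpendicular(JM, MG) — off by 5.30°.

S = (0.00, 0.00) ✓; SJ at -10.00° ✓; |SJ| = 40.90 ✓; ∠SJM = 42.40° ✓; |JM| = 39.50 ✓; ∠(JM, MG) = 95.30° ✗; |MG| = 12.00 ✓.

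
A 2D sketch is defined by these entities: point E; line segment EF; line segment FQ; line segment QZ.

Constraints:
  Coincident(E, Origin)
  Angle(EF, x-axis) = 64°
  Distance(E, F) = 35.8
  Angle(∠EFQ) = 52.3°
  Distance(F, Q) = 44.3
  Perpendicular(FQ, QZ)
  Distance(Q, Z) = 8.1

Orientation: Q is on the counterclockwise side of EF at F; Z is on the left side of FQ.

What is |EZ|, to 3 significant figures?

30.2

E is at the origin; EF runs at 64.0° with length 35.8, so F = 35.8·(cos 64.0°, sin 64.0°) = (15.7, 32.2). ∠EFQ = 52.3°, so FQ runs at 64.0° + (180° − 52.3°) = 192° from the x-axis; with |FQ| = 44.3, Q = F + 44.3·(cos 192°, sin 192°) = (-27.7, 23.2). FQ ⟂ QZ; with |QZ| = 8.1 on the left of FQ, Z = Q + 8.1·(0.203, -0.979) = (-26.0, 15.3). Then |EZ| = |Z − E| = 30.2.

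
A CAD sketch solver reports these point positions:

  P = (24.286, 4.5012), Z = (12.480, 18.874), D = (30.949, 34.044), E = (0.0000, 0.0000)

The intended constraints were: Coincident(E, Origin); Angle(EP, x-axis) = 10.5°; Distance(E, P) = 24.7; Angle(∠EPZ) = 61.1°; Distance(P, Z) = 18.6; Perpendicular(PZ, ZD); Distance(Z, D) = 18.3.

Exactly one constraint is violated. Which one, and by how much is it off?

Distance(Z, D) = 18.3 — off by 5.60.

E = (0.00, 0.00) ✓; EP at 10.50° ✓; |EP| = 24.70 ✓; ∠EPZ = 61.10° ✓; |PZ| = 18.60 ✓; ∠(PZ, ZD) = 90.00° ✓; |ZD| = 23.90 ✗.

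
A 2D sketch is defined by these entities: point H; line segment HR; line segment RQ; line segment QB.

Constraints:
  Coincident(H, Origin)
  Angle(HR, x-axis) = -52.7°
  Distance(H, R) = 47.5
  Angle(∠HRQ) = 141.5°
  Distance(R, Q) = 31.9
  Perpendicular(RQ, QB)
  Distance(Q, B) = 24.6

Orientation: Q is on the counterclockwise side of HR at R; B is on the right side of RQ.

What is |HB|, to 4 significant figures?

87.78

∠HRQ = 141.5°, so RQ runs at -52.7° + (180° − 141.5°) = -14.20° from the x-axis; with |RQ| = 31.9, Q = R + 31.9·(cos -14.20°, sin -14.20°) = (59.71, -45.61). The perpendicularity gives QB at right angles to RQ; with |QB| = 24.6 on the right of RQ, B = Q + 24.6·(-0.2453, -0.9694) = (53.68, -69.46). Then |HB| = |B − H| = 87.78.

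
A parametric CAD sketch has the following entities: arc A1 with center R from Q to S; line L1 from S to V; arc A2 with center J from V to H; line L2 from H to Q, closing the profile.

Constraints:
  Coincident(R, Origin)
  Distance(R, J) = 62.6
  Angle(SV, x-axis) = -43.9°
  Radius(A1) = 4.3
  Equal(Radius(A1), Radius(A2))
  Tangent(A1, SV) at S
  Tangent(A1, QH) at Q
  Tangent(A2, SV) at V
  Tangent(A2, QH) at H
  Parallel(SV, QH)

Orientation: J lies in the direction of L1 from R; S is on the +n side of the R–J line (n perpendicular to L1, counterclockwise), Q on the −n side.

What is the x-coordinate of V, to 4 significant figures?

48.09

The slot axis is L1's direction at -43.9°, so u = (cos -43.9°, sin -43.9°) = (0.7206, -0.6934) and n = (−sin -43.9°, cos -43.9°) = (0.6934, 0.7206). R is at the origin and J lies 62.6 along u from R, so J = 62.6·u = (45.11, -43.41). Tangency of A1 to both parallel lines with radius 4.3 puts S and Q at R ± 4.3·n: S = (2.982, 3.098), Q = (-2.982, -3.098). Equal radii place V and H the same way about J: V = J + 4.3·n = (48.09, -40.31), H = J − 4.3·n = (42.12, -46.51). So V.x = 48.09.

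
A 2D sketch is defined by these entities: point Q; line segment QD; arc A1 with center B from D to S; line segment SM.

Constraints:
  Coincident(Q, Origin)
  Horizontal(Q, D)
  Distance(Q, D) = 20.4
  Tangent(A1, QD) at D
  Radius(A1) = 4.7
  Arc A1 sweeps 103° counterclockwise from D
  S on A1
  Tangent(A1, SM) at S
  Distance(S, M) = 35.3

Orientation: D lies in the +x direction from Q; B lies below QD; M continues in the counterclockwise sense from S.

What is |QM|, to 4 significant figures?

46.66

Q is at the origin; QD is horizontal with |QD| = 20.4 and D on the +x side, so D = (20.40, 0.000). Tangency of A1 to QD means the radius BD is perpendicular to QD, so B = D + (0, -4.7) = (20.40, -4.700). On A1, D sits at bearing 90° from B; a 103° counterclockwise sweep puts S at bearing 193°, so S = B + 4.7·(cos 193°, sin 193°) = (15.82, -5.757). Since A1 is tangent to SM there, BS ⟂ SM, so SM runs along (−sin 193°, cos 193°); with |SM| = 35.3, M = (23.76, -40.15). Then |QM| = |M − Q| = 46.66.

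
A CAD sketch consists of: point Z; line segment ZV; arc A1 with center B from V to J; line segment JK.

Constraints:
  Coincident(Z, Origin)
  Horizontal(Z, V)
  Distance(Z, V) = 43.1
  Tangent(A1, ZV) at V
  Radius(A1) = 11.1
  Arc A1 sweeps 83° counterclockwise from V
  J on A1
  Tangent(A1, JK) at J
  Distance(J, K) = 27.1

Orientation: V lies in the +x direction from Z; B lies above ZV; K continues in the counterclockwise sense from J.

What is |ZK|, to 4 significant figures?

68.12

On A1, V sits at bearing -90° from B; an 83° counterclockwise sweep puts J at bearing -7°, so J = B + 11.1·(cos -7°, sin -7°) = (54.12, 9.747). Tangency of A1 to JK means the radius BJ is perpendicular to JK, so JK runs along (−sin -7°, cos -7°); with |JK| = 27.1, K = (57.42, 36.65). Then |ZK| = |K − Z| = 68.12.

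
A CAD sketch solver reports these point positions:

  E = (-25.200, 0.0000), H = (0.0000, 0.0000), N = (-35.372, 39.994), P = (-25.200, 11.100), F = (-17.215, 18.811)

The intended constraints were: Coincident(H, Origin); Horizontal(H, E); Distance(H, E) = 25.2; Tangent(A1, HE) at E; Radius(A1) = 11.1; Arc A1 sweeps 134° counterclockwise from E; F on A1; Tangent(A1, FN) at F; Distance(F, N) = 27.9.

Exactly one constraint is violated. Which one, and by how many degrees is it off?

Tangent(A1, FN) at F — off by 3.40°.

H = (0.00, 0.00) ✓; H.y = 0.00, E.y = 0.00 ✓; |HE| = 25.20 ✓; ∠(PE, EH) = 90.00° ✓; |PE| = 11.10 ✓; bearing(P→F) − bearing(P→E) = 134.0° ✓; |PF| = 11.10 ✓; ∠(PF, FN) = 93.40° ✗; |FN| = 27.90 ✓.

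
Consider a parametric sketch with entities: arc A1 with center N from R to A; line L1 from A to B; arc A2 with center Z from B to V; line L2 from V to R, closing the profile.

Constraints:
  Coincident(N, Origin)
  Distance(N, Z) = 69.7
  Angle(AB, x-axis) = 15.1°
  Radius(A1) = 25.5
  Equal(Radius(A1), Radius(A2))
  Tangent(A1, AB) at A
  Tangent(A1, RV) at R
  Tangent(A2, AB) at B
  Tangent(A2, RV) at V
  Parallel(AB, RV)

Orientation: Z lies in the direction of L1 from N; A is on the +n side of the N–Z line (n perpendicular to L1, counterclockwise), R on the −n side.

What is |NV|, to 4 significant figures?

74.22

Tangency of A1 to both parallel lines with radius 25.5 puts A and R at N ± 25.5·n: A = (-6.643, 24.62), R = (6.643, -24.62). Equal radii place B and V the same way about Z: B = Z + 25.5·n = (60.65, 42.78), V = Z − 25.5·n = (73.94, -6.462). Then |NV| = |V − N| = 74.22.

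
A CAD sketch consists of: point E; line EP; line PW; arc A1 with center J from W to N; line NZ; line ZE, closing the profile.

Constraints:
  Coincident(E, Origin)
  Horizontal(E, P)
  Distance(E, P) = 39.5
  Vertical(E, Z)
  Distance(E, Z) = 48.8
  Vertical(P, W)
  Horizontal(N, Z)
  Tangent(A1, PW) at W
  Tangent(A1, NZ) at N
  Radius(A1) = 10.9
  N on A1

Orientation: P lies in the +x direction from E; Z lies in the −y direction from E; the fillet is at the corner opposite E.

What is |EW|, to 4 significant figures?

54.74

E is at the origin; EP is horizontal with |EP| = 39.5 and P on the +x side, so P = (39.50, 0.000). EZ is vertical with |EZ| = 48.8 and Z on the −y side, so Z = (0.000, -48.80). The virtual corner opposite E is at (39.50, -48.80). A1 meets PW tangentially, so JW is at right angles to PW and since A1 is tangent to NZ there, JN ⟂ NZ, with radius 10.9, so the center J sits 10.9 in from both sides at J = (28.60, -37.90). That places the tangent points at W = (39.50, -37.90) on PW and N = (28.60, -48.80) on NZ. Then |EW| = |W − E| = 54.74.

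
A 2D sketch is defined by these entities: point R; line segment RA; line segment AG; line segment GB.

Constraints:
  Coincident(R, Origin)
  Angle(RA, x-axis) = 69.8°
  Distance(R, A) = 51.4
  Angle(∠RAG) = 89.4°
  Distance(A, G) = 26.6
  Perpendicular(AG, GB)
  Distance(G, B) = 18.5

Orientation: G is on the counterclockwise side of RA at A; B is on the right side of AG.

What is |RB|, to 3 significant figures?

74.6

R is at the origin; RA runs at 69.8° with length 51.4, so A = 51.4·(cos 69.8°, sin 69.8°) = (17.7, 48.2). ∠RAG = 89.4°, so AG runs at 69.8° + (180° − 89.4°) = 160° from the x-axis; with |AG| = 26.6, G = A + 26.6·(cos 160°, sin 160°) = (-7.31, 57.2). The perpendicularity gives GB at right angles to AG; with |GB| = 18.5 on the right of AG, B = G + 18.5·(0.335, 0.942) = (-1.10, 74.6). Then |RB| = |B − R| = 74.6.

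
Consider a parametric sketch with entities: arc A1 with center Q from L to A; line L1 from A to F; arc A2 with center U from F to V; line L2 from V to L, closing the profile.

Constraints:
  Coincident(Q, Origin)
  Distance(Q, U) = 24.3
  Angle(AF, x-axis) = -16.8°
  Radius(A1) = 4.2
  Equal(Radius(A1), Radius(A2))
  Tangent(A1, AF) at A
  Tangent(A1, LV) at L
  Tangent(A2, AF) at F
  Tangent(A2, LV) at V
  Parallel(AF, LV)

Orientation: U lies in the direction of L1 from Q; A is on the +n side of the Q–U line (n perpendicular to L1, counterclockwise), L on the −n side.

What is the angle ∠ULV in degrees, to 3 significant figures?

9.81°

The slot axis is L1's direction at -16.8°, so u = (cos -16.8°, sin -16.8°) = (0.957, -0.289) and n = (−sin -16.8°, cos -16.8°) = (0.289, 0.957). Q is at the origin and U lies 24.3 along u from Q, so U = 24.3·u = (23.3, -7.02). Tangency of A1 to both parallel lines with radius 4.2 puts A and L at Q ± 4.2·n: A = (1.21, 4.02), L = (-1.21, -4.02). Equal radii place F and V the same way about U: F = U + 4.2·n = (24.5, -3.00), V = U − 4.2·n = (22.0, -11.0). Then cos ∠ULV = LU·LV / (|LU||LV|), giving 9.81°.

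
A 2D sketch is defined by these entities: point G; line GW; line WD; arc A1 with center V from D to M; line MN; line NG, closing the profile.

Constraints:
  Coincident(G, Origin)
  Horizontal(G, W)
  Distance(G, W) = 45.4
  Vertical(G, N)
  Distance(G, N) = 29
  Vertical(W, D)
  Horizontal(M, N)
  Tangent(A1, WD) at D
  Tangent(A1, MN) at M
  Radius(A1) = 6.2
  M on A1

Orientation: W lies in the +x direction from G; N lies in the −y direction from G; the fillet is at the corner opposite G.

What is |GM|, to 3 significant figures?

48.8

The virtual corner opposite G is at (45.4, -29.0). Tangency of A1 to WD means the radius VD is perpendicular to WD and A1 meets MN tangentially, so VM is at right angles to MN, with radius 6.2, so the center V sits 6.2 in from both sides at V = (39.2, -22.8). That places the tangent points at D = (45.4, -22.8) on WD and M = (39.2, -29.0) on MN. Then |GM| = |M − G| = 48.8.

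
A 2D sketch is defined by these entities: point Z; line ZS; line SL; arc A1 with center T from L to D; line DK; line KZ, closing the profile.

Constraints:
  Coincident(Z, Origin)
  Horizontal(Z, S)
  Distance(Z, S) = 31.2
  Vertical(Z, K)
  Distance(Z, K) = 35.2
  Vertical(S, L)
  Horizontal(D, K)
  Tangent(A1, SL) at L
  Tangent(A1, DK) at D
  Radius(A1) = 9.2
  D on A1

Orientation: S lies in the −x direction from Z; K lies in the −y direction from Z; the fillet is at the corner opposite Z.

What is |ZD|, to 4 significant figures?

41.51

The virtual corner opposite Z is at (-31.20, -35.20). Since A1 is tangent to SL there, TL ⟂ SL and tangency of A1 to DK means the radius TD is perpendicular to DK, with radius 9.2, so the center T sits 9.2 in from both sides at T = (-22.00, -26.00). That places the tangent points at L = (-31.20, -26.00) on SL and D = (-22.00, -35.20) on DK. Then |ZD| = |D − Z| = 41.51.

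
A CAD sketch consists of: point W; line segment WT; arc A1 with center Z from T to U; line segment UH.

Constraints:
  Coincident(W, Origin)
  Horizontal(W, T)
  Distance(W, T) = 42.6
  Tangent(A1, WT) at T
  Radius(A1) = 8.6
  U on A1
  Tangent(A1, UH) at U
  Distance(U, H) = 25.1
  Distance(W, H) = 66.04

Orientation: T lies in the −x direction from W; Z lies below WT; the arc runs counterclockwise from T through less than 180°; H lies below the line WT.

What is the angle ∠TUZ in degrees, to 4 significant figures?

54.87°

W is at the origin; W and T share the same y with |WT| = 42.6 and T on the −x side, so T = (-42.60, 0.000). A1 meets WT tangentially, so ZT is at right angles to WT, so Z = T + (0, -8.6) = (-42.60, -8.600). Since ZU ⟂ UH (tangency), |ZH| = √(8.6² + 25.1²) = 26.53 regardless of where U sits on A1. So H lies on both circle(W, 66.04) and circle(Z, 26.53); the below-WT intersection is H = (-59.18, -29.32). U is the foot of the tangent from H: U = (-50.69, -5.694).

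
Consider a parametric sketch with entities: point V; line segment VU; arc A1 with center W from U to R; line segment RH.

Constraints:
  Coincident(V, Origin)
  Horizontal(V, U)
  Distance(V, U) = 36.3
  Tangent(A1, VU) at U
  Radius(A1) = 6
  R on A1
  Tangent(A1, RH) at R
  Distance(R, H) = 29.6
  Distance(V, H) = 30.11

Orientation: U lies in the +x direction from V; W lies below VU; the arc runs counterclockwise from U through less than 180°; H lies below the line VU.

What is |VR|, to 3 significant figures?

31.5

Checks: V.y = 0.00, U.y = 0.00 ✓; |WU| = 6.000 ✓; |WR| = 6.000 ✓; ∠(WR, RH) = 90.00° ✓; |RH| = 29.60 ✓; |VH| = 30.11 ✓.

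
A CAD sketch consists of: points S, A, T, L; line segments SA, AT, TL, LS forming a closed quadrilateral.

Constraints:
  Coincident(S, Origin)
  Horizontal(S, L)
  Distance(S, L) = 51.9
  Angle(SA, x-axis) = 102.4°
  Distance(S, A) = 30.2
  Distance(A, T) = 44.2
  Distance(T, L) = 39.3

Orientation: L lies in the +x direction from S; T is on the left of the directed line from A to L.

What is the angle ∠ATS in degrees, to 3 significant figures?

35.4°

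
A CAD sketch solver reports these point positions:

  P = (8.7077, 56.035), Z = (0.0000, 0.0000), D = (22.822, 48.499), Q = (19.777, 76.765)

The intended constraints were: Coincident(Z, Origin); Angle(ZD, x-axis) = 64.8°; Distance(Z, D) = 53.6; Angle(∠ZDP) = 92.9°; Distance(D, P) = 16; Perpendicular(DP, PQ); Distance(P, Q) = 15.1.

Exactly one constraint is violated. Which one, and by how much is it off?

Distance(P, Q) = 15.1 — off by 8.40.

Z = (0.00, 0.00) ✓; ZD at 64.80° ✓; |ZD| = 53.60 ✓; ∠ZDP = 92.90° ✓; |DP| = 16.00 ✓; ∠(DP, PQ) = 90.00° ✓; |PQ| = 23.50 ✗.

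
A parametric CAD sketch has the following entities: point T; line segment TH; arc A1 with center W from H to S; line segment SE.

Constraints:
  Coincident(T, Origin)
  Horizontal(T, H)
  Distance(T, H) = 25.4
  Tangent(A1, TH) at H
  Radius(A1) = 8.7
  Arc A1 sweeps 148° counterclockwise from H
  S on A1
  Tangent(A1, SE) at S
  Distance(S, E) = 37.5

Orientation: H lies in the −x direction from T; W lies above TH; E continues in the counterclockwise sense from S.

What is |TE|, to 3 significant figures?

63.7

On A1, H sits at bearing -90° from W; a 148° counterclockwise sweep puts S at bearing 58°, so S = W + 8.7·(cos 58°, sin 58°) = (-20.8, 16.1). Tangency of A1 to SE means the radius WS is perpendicular to SE, so SE runs along (−sin 58°, cos 58°); with |SE| = 37.5, E = (-52.6, 35.9). Then |TE| = |E − T| = 63.7.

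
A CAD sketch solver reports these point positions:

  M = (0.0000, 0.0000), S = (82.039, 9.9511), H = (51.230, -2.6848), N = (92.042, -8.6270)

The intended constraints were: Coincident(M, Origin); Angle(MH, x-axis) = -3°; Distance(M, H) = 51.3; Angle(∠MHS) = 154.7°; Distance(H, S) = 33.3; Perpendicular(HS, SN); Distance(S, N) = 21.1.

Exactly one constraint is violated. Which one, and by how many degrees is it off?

Perpendicular(HS, SN) — off by 6.00°.

M = (0.00, 0.00) ✓; MH at -3.000° ✓; |MH| = 51.30 ✓; ∠MHS = 154.7° ✓; |HS| = 33.30 ✓; ∠(HS, SN) = 84.00° ✗; |SN| = 21.10 ✓.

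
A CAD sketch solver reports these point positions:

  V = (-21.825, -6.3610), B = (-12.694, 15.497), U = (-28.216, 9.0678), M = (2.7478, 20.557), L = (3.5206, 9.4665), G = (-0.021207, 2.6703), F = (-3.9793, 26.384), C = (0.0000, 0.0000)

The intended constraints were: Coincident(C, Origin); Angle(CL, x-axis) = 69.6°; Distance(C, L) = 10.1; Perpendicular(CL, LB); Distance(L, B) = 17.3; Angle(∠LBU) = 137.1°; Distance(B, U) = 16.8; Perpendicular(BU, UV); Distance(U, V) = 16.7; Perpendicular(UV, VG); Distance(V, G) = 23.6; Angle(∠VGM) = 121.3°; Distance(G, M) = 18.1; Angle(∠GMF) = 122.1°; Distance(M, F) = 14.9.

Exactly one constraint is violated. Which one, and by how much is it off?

Distance(M, F) = 14.9 — off by 6.00.

C = (0.00, 0.00) ✓; CL at 69.60° ✓; |CL| = 10.10 ✓; ∠(CL, LB) = 90.00° ✓; |LB| = 17.30 ✓; ∠LBU = 137.1° ✓; |BU| = 16.80 ✓; ∠(BU, UV) = 90.00° ✓; |UV| = 16.70 ✓; ∠(UV, VG) = 90.00° ✓; |VG| = 23.60 ✓; ∠VGM = 121.3° ✓; |GM| = 18.10 ✓; ∠GMF = 122.1° ✓; |MF| = 8.900 ✗.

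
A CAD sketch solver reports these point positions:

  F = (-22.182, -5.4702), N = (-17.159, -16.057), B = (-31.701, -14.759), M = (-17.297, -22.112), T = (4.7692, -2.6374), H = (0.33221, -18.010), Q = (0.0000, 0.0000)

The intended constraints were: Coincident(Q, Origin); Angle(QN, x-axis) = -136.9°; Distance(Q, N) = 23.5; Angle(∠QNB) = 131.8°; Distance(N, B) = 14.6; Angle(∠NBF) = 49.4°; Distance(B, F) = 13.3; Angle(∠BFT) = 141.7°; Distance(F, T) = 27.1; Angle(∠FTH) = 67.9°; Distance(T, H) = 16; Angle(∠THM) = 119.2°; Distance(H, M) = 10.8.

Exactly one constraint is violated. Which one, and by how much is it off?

Distance(H, M) = 10.8 — off by 7.30.

Q = (0.00, 0.00) ✓; QN at -136.9° ✓; |QN| = 23.50 ✓; ∠QNB = 131.8° ✓; |NB| = 14.60 ✓; ∠NBF = 49.40° ✓; |BF| = 13.30 ✓; ∠BFT = 141.7° ✓; |FT| = 27.10 ✓; ∠FTH = 67.90° ✓; |TH| = 16.00 ✓; ∠THM = 119.2° ✓; |HM| = 18.10 ✗.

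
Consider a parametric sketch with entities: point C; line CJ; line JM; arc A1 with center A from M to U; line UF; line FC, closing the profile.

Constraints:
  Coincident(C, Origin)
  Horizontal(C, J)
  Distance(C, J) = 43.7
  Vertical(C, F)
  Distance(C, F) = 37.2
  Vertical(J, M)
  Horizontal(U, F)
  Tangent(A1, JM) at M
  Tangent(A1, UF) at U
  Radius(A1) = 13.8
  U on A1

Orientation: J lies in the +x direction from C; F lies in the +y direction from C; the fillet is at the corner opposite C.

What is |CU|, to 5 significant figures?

47.727

The virtual corner opposite C is at (43.700, 37.200). Tangency of A1 to JM means the radius AM is perpendicular to JM and A1 meets UF tangentially, so AU is at right angles to UF, with radius 13.8, so the center A sits 13.8 in from both sides at A = (29.900, 23.400). That places the tangent points at M = (43.700, 23.400) on JM and U = (29.900, 37.200) on UF. Then |CU| = |U − C| = 47.727.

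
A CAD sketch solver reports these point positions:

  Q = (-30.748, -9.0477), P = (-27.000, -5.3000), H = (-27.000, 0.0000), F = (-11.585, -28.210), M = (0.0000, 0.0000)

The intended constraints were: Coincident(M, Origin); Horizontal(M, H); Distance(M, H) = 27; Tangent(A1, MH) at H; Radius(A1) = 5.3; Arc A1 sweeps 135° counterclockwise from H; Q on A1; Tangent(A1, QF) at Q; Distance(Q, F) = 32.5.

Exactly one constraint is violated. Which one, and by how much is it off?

Distance(Q, F) = 32.5 — off by 5.40.

M = (0.00, 0.00) ✓; M.y = 0.00, H.y = 0.00 ✓; |MH| = 27.00 ✓; ∠(PH, HM) = 90.00° ✓; |PH| = 5.300 ✓; bearing(P→Q) − bearing(P→H) = 135.0° ✓; |PQ| = 5.300 ✓; ∠(PQ, QF) = 90.00° ✓; |QF| = 27.10 ✗.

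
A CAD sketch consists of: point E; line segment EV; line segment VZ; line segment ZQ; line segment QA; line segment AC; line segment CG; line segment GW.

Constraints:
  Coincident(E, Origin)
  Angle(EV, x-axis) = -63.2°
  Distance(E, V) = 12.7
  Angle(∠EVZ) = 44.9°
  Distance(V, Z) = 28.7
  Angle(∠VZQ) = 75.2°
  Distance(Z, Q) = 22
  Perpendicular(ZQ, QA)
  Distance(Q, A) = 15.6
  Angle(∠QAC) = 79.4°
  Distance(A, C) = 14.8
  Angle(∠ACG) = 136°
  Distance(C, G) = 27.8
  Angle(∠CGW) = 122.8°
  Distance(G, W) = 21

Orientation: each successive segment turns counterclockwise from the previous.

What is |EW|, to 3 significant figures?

48.3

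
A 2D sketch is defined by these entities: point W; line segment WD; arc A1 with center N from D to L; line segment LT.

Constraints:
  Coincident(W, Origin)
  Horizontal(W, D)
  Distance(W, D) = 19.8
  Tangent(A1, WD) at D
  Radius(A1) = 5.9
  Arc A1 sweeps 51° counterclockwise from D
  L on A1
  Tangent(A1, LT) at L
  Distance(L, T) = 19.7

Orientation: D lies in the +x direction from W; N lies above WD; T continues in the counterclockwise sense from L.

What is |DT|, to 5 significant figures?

24.383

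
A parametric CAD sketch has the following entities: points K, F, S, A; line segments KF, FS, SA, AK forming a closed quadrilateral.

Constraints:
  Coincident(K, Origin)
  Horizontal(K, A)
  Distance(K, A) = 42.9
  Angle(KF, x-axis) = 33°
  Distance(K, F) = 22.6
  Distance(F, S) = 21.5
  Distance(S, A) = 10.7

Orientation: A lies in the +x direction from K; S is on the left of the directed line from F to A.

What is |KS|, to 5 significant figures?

41.686

K is at the origin; KA is horizontal with |KA| = 42.9 and A in +x, so A = (42.9, 0). KF runs at 33.0° with |KF| = 22.6, so F = (18.954, 12.309). S is determined by |FS| = 21.5 and |SA| = 10.7 together: it lies at the intersection of circle(F, 21.5) and circle(A, 10.7). With |FA| = 26.924, the foot of the radical line on FA is 19.920 from F and the perpendicular offset is √(21.5² − 19.920²) = 8.0891. Taking the left-of-FA solution: S = (40.369, 10.396).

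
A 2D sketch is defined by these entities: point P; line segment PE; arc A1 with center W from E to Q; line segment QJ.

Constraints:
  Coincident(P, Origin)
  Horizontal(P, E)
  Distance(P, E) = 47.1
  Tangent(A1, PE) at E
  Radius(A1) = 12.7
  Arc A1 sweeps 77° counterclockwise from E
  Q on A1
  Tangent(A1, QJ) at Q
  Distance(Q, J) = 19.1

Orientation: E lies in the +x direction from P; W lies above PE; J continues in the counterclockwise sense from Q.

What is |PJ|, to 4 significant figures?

69.83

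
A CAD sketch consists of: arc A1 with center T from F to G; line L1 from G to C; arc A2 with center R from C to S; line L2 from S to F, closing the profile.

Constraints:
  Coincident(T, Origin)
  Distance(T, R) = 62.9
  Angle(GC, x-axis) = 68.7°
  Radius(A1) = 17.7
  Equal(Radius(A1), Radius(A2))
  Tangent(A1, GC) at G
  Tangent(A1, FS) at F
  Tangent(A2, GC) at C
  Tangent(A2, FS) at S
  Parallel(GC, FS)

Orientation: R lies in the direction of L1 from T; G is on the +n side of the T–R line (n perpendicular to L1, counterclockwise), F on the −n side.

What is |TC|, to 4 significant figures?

65.34

The slot axis is L1's direction at 68.7°, so u = (cos 68.7°, sin 68.7°) = (0.3633, 0.9317) and n = (−sin 68.7°, cos 68.7°) = (-0.9317, 0.3633). T is at the origin and R lies 62.9 along u from T, so R = 62.9·u = (22.85, 58.60). Tangency of A1 to both parallel lines with radius 17.7 puts G and F at T ± 17.7·n: G = (-16.49, 6.430), F = (16.49, -6.430). Equal radii place C and S the same way about R: C = R + 17.7·n = (6.358, 65.03), S = R − 17.7·n = (39.34, 52.17). Then |TC| = |C − T| = 65.34.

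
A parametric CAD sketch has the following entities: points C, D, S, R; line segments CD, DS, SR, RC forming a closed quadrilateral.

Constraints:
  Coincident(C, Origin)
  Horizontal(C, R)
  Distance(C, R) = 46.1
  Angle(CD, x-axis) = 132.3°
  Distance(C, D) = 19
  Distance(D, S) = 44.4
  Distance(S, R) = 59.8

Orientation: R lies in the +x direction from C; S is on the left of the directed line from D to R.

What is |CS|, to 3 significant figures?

51.7

C is at the origin; C and R share the same y with |CR| = 46.1 and R in +x, so R = (46.1, 0). CD runs at 132.3° with |CD| = 19.0, so D = (-12.8, 14.1). S is determined by |DS| = 44.4 and |SR| = 59.8 together: it lies at the intersection of circle(D, 44.4) and circle(R, 59.8). With |DR| = 60.5, the foot of the radical line on DR is 17.0 from D and the perpendicular offset is √(44.4² − 17.0²) = 41.0. Taking the left-of-DR solution: S = (13.3, 50.0).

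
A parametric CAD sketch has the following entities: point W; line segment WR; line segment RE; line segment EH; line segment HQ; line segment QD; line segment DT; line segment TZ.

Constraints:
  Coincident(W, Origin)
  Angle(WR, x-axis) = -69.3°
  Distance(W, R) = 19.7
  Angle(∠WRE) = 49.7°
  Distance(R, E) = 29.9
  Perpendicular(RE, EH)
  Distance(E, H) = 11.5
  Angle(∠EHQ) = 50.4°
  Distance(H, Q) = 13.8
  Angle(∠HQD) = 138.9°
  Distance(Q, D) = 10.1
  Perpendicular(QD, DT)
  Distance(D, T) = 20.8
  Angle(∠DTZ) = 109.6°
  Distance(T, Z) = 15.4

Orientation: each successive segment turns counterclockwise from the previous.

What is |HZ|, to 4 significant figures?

17.93

W is at the origin; WR runs at -69.3° with length 19.7, so R = (6.963, -18.43). ∠WRE = 49.7° gives RE at 61.00° from the x-axis; with |RE| = 29.9, E = (21.46, 7.723). RE is perpendicular to EH, so EH runs at 151.0°; with |EH| = 11.5, H = (11.40, 13.30). ∠EHQ = 50.4° gives HQ at -79.40° from the x-axis; with |HQ| = 13.8, Q = (13.94, -0.2663). ∠HQD = 138.9° gives QD at -38.30° from the x-axis; with |QD| = 10.1, D = (21.87, -6.526). The perpendicularity gives DT at right angles to QD, so DT runs at 51.70°; with |DT| = 20.8, T = (34.76, 9.797). ∠DTZ = 109.6° gives TZ at 122.1° from the x-axis; with |TZ| = 15.4, Z = (26.57, 22.84). Then |HZ| = |Z − H| = 17.93.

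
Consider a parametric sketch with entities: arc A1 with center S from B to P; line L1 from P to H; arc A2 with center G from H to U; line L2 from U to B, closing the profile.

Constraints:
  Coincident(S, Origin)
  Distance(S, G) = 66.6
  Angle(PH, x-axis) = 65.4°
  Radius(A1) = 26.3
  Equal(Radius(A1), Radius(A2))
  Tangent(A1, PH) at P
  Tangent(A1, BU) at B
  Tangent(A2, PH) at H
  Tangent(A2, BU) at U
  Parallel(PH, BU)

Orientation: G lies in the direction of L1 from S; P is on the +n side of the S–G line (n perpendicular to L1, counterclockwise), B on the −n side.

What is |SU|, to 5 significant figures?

71.605

Tangency of A1 to both parallel lines with radius 26.3 puts P and B at S ± 26.3·n: P = (-23.913, 10.948), B = (23.913, -10.948). Equal radii place H and U the same way about G: H = G + 26.3·n = (3.8114, 71.503), U = G − 26.3·n = (51.637, 49.607). Then |SU| = |U − S| = 71.605.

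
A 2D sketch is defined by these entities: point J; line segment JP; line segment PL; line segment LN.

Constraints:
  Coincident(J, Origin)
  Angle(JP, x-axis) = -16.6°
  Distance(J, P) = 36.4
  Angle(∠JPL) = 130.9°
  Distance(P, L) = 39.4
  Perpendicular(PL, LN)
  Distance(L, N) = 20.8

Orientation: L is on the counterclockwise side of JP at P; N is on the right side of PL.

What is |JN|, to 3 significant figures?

79.6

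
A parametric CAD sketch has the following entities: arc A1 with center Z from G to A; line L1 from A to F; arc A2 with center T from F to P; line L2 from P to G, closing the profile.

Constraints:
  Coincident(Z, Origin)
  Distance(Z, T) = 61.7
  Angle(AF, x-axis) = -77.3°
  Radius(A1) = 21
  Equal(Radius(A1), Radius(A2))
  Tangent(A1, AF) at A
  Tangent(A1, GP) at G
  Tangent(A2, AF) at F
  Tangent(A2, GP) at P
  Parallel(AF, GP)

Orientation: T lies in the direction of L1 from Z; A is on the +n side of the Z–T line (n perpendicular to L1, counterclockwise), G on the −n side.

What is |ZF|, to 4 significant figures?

65.18

Tangency of A1 to both parallel lines with radius 21.0 puts A and G at Z ± 21.0·n: A = (20.49, 4.617), G = (-20.49, -4.617). Equal radii place F and P the same way about T: F = T + 21.0·n = (34.05, -55.57), P = T − 21.0·n = (-6.922, -64.81). Then |ZF| = |F − Z| = 65.18.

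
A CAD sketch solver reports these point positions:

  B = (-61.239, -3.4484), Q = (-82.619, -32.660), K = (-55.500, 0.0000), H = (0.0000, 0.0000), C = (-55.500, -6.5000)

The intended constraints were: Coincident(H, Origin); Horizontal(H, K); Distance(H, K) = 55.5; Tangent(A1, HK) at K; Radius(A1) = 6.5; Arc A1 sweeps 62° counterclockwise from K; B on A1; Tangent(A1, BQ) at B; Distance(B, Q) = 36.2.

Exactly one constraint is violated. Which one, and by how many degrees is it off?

Tangent(A1, BQ) at B — off by 8.20°.

H = (0.00, 0.00) ✓; H.y = 0.00, K.y = 0.00 ✓; |HK| = 55.50 ✓; ∠(CK, KH) = 90.00° ✓; |CK| = 6.500 ✓; bearing(C→B) − bearing(C→K) = 62.00° ✓; |CB| = 6.500 ✓; ∠(CB, BQ) = 98.20° ✗; |BQ| = 36.20 ✓.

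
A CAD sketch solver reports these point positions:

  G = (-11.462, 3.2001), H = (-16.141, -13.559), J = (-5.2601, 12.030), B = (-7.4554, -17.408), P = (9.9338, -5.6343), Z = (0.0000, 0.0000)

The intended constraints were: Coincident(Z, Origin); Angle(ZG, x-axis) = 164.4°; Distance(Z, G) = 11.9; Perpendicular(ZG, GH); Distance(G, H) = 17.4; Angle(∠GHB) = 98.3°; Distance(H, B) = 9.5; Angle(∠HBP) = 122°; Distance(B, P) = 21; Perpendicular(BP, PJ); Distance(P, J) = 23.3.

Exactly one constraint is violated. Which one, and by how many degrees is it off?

Perpendicular(BP, PJ) — off by 6.60°.

Z = (0.00, 0.00) ✓; ZG at 164.4° ✓; |ZG| = 11.90 ✓; ∠(ZG, GH) = 90.00° ✓; |GH| = 17.40 ✓; ∠GHB = 98.30° ✓; |HB| = 9.500 ✓; ∠HBP = 122.0° ✓; |BP| = 21.00 ✓; ∠(BP, PJ) = 96.60° ✗; |PJ| = 23.30 ✓.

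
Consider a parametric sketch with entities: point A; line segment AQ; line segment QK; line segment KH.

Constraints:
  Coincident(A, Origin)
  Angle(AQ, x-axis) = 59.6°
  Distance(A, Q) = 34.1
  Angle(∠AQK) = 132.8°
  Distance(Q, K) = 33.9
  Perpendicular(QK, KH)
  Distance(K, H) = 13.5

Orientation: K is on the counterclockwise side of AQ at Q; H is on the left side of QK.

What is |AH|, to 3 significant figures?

58.2

A is at the origin; AQ runs at 59.6° with length 34.1, so Q = 34.1·(cos 59.6°, sin 59.6°) = (17.3, 29.4). ∠AQK = 132.8°, so QK runs at 59.6° + (180° − 132.8°) = 107° from the x-axis; with |QK| = 33.9, K = Q + 33.9·(cos 107°, sin 107°) = (7.46, 61.9). The perpendicularity gives KH at right angles to QK; with |KH| = 13.5 on the left of QK, H = K + 13.5·(-0.957, -0.289) = (-5.47, 58.0). Then |AH| = |H − A| = 58.2.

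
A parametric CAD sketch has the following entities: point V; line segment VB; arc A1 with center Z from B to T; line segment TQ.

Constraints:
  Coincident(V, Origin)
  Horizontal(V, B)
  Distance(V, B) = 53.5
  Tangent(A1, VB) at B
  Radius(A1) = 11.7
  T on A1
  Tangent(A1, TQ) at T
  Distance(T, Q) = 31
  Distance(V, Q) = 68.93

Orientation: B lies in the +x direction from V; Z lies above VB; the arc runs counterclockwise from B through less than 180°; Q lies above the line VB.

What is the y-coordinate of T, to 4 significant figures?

16.20

Checks: ∠(ZB, BV) = 90.00° ✓; |ZT| = 11.70 ✓; ∠(ZT, TQ) = 90.00° ✓; |TQ| = 31.00 ✓; |VQ| = 68.93 ✓.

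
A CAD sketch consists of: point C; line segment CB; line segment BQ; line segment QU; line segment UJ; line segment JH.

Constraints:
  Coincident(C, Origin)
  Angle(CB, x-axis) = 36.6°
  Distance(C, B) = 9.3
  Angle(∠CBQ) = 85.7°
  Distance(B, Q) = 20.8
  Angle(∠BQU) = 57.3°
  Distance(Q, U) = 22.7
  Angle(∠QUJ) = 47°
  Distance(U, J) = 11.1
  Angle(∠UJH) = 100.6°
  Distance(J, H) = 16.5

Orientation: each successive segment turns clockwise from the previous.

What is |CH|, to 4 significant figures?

21.55

C is at the origin; CB runs at 36.6° with length 9.3, so B = (7.466, 5.545). ∠CBQ = 85.7° gives BQ at -57.70° from the x-axis; with |BQ| = 20.8, Q = (18.58, -12.04). ∠BQU = 57.3° gives QU at 179.6° from the x-axis; with |QU| = 22.7, U = (-4.119, -11.88). ∠QUJ = 47.0° gives UJ at 46.60° from the x-axis; with |UJ| = 11.1, J = (3.508, -3.813). ∠UJH = 100.6° gives JH at -32.80° from the x-axis; with |JH| = 16.5, H = (17.38, -12.75). Then |CH| = |H − C| = 21.55.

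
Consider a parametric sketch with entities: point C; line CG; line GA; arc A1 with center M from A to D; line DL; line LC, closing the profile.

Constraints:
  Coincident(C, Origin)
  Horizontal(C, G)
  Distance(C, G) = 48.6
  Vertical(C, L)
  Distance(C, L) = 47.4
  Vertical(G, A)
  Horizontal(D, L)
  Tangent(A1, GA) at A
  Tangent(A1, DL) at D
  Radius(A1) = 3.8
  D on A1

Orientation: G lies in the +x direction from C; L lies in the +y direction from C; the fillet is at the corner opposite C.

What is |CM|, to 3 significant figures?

62.5

C and L share the same x with |CL| = 47.4 and L on the +y side, so L = (0.00, 47.4). The virtual corner opposite C is at (48.6, 47.4). The tangent condition forces MA to be normal to GA and since A1 is tangent to DL there, MD ⟂ DL, with radius 3.8, so the center M sits 3.8 in from both sides at M = (44.8, 43.6). Then |CM| = |M − C| = 62.5.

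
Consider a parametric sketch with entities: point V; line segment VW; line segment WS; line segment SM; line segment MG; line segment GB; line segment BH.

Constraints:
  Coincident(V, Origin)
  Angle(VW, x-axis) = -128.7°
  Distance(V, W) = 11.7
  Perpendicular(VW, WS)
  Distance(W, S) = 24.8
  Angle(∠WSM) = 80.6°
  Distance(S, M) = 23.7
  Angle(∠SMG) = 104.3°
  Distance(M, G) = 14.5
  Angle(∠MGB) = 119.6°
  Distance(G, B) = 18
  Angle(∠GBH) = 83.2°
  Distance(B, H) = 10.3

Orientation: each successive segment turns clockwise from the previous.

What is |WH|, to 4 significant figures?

7.363

∠MGB = 119.6° gives GB at -94.20° from the x-axis; with |GB| = 18.0, B = (1.701, -3.815). ∠GBH = 83.2° gives BH at 169.0° from the x-axis; with |BH| = 10.3, H = (-8.410, -1.850). Then |WH| = |H − W| = 7.363.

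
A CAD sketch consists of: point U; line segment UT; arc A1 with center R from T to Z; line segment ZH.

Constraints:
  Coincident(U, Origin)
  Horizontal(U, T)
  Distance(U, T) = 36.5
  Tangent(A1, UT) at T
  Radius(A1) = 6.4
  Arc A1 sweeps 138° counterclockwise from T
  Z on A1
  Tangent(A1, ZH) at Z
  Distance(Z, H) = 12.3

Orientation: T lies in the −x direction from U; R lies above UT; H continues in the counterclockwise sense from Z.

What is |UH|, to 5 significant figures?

45.676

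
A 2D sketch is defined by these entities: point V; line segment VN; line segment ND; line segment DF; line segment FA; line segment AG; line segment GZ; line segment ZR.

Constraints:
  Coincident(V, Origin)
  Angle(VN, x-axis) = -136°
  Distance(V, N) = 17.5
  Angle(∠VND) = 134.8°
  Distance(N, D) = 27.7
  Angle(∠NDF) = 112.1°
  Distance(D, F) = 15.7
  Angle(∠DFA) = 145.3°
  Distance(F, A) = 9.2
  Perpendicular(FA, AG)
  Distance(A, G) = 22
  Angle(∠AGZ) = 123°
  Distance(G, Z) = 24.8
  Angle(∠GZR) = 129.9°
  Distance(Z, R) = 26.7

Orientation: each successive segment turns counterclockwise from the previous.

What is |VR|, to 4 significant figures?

48.39

∠AGZ = 123.0° gives GZ at 158.8° from the x-axis; with |GZ| = 24.8, Z = (-17.13, -13.58). ∠GZR = 129.9° gives ZR at -151.1° from the x-axis; with |ZR| = 26.7, R = (-40.50, -26.48). Then |VR| = |R − V| = 48.39.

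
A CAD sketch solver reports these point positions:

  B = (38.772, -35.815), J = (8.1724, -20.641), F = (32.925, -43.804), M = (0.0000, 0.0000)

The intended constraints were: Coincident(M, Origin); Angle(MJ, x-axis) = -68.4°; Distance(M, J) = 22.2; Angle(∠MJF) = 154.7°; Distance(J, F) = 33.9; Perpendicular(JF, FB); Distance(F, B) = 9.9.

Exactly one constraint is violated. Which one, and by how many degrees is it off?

Perpendicular(JF, FB) — off by 6.90°.

M = (0.00, 0.00) ✓; MJ at -68.40° ✓; |MJ| = 22.20 ✓; ∠MJF = 154.7° ✓; |JF| = 33.90 ✓; ∠(JF, FB) = 96.90° ✗; |FB| = 9.900 ✓.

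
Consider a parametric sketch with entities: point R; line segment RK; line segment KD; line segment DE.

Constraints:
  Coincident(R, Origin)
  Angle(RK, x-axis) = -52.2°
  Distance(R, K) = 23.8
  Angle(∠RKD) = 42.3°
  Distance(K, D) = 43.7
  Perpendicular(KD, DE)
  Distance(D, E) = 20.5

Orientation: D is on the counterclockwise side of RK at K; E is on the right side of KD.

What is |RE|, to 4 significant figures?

44.88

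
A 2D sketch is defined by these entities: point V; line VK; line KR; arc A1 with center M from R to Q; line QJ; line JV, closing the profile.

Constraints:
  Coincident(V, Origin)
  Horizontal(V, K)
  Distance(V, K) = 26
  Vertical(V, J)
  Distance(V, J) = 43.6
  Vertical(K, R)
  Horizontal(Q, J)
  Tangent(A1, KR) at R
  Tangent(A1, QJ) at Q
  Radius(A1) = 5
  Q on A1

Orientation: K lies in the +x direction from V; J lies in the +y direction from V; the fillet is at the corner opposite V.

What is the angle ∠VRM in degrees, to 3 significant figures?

56.0°

V is at the origin; V and K share the same y with |VK| = 26.0 and K on the +x side, so K = (26.0, 0.00). V and J share the same x with |VJ| = 43.6 and J on the +y side, so J = (0.00, 43.6). The virtual corner opposite V is at (26.0, 43.6). Tangency of A1 to KR means the radius MR is perpendicular to KR and tangency of A1 to QJ means the radius MQ is perpendicular to QJ, with radius 5.0, so the center M sits 5.0 in from both sides at M = (21.0, 38.6). That places the tangent points at R = (26.0, 38.6) on KR and Q = (21.0, 43.6) on QJ. Then cos ∠VRM = RV·RM / (|RV||RM|), giving 56.0°.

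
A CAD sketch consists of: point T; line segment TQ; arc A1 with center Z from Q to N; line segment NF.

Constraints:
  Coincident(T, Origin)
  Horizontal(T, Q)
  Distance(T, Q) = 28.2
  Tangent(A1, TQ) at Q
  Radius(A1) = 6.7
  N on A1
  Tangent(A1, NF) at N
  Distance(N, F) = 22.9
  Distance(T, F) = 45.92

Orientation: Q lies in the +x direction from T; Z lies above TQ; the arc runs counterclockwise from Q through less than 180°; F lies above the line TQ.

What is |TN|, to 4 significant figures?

35.52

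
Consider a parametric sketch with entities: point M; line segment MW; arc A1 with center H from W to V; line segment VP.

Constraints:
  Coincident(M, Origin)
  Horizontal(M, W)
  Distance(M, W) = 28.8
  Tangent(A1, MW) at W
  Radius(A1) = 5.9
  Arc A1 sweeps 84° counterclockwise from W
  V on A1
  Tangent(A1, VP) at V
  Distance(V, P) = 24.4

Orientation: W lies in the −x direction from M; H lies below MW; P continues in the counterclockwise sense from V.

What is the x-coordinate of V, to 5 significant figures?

-34.668

Since A1 is tangent to MW there, HW ⟂ MW, so H = W + (0, -5.9) = (-28.800, -5.9000). On A1, W sits at bearing 90° from H; an 84° counterclockwise sweep puts V at bearing 174°, so V = H + 5.9·(cos 174°, sin 174°) = (-34.668, -5.2833). So V.x = -34.668.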